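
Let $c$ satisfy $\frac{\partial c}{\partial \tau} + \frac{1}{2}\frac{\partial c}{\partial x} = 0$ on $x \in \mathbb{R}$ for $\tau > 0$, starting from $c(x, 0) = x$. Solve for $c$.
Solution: By characteristics ($dx/d\tau = 1/2$), $c(x,\tau) = f(x - \frac{1}{2}\tau)$ with $f = c( \cdot , 0)$.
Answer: $c(x, \tau) = -\frac{1}{2} \tau + x$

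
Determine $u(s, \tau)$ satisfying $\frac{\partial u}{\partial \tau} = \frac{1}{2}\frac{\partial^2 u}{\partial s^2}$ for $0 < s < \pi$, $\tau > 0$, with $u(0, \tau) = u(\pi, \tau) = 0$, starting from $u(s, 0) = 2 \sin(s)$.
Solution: Using separation of variables $u = X(s)T(\tau)$:
Eigenfunctions: $\sin(ns)$, $n = 1, 2, 3, \ldots$
General solution: $u(s, \tau) = \sum c_n \sin(ns) e^{-n^2 \tau/2}$
Matching $u(s,0) = 2 \sin(s)$ term by term: $c_1=2$.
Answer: $u(s, \tau) = 2 e^{-\tau/2} \sin(s)$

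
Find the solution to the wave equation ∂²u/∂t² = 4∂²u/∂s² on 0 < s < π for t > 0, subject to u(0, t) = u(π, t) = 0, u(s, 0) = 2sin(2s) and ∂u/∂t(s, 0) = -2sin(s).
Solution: Separating variables: u = Σ [A_n cos(ω_n t) + B_n sin(ω_n t)] sin(ns), ω_n = 2n. From ICs (B_n = velocity coefficient / ω_n): A_2=2, B_1=-1.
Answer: u(s, t) = -sin(s)sin(2t) + 2sin(2s)cos(4t)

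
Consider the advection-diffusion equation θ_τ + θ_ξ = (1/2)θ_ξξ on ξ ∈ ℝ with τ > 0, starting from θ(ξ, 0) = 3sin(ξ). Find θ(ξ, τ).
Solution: Change to a moving frame: let η = ξ - τ, σ = τ and write θ(ξ,τ) = u(η,σ).
By the chain rule θ_τ = u_σ - u_η, θ_ξ = u_η, θ_ξξ = u_ηη.
Then θ_τ + θ_ξ = u_σ: the advection term cancels and the PDE becomes the heat equation u_σ = (1/2)u_ηη on η ∈ ℝ.
Initial data: u(η,0) = θ(η,0) = 3sin(η).
On η ∈ ℝ each mode satisfies (sin(nη))″ = -n² sin(nη), so exp(-n²σ/2) sin(nη) solves the heat equation; by superposition u(η,σ) = Σ c_n exp(-n²σ/2) sin(nη).
Reading off the coefficients: c_1=3, so u(η,σ) = 3exp(-σ/2)sin(η).
Substituting back η = ξ - τ, σ = τ: θ(ξ,τ) = u(ξ - τ, τ).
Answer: θ(ξ, τ) = 3exp(-τ/2)sin(ξ - τ)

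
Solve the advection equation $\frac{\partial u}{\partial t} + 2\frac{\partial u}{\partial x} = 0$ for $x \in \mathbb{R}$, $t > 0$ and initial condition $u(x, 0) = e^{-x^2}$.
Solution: By method of characteristics (waves move right with speed 2):
Along characteristics $x - 2t =$ const, $u$ is constant, so $u(x,t) = f(x - 2t)$ with $f = u( \cdot , 0)$.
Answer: $u(x, t) = e^{-(-2 t + x)^2}$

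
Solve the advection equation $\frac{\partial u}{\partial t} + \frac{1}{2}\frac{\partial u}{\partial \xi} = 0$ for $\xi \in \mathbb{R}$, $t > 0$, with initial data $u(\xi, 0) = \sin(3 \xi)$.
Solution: By method of characteristics (waves move right with speed 1/2):
Along characteristics $\xi - \frac{1}{2}t =$ const, $u$ is constant, so $u(\xi,t) = f(\xi - \frac{1}{2}t)$ with $f = u( \cdot , 0)$.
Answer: $u(\xi, t) = \sin(3 \xi - 3 t/2)$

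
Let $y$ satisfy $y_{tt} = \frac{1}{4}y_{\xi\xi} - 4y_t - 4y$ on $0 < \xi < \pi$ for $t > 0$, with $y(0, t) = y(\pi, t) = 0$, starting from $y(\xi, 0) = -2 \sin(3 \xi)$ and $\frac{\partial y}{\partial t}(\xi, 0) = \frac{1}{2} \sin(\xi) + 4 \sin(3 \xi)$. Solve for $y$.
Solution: Substitute $y = e^{-2t}u$.
Then $y_t = e^{-2t}(u_t - 2u)$, $y_{tt} = e^{-2t}(u_{tt} - 4u_t + 4u)$, $y_{\xi\xi} = e^{-2t}u_{\xi\xi}$; substituting and dividing by $e^{-2t}$, the lower-order terms cancel: $u_{tt} = \frac{1}{4}u_{\xi\xi}$ (standard wave equation).
Data for $u$: $u(\xi,0) = y(\xi,0) = -2 \sin(3 \xi)$; $u_t(\xi,0) = y_t(\xi,0) + 2y(\xi,0) = \frac{1}{2} \sin(\xi)$. The boundary conditions carry over: $u(0,t) = u(\pi,t) = 0$.
Separating variables: $u = \sum [A_n \cos(\omega_n t) + B_n \sin(\omega_n t)] \sin(n\xi)$, $\omega_n = n/2$. From ICs ($B_n$ = velocity coefficient / $\omega_n$): $A_3=-2, B_1=1$.
So $u(\xi,t) = \sin(t/2) \sin(\xi) - 2 \sin(3 \xi) \cos(3 t/2)$, and $y(\xi,t) = e^{-2t}u(\xi,t)$.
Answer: $y(\xi, t) = e^{-2 t} \sin(\xi) \sin(t/2) - 2 e^{-2 t} \sin(3 \xi) \cos(3 t/2)$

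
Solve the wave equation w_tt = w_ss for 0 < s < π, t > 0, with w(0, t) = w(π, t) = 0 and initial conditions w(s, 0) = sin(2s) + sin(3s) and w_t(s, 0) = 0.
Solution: Separating variables: w = Σ [A_n cos(ω_n t) + B_n sin(ω_n t)] sin(ns), ω_n = n. From ICs: A_2=1, A_3=1.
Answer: w(s, t) = sin(2s)cos(2t) + sin(3s)cos(3t)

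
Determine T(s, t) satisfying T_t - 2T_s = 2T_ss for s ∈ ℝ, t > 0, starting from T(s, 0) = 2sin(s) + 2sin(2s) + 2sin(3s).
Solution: Moving frame: η = s + 2t, σ = t, T = u(η,σ), so T_t = u_σ + 2u_η and T_ss = u_ηη.
Hence T_t - 2T_s = u_σ and the PDE becomes the heat equation u_σ = 2u_ηη on η ∈ ℝ.
Initial data: u(η,0) = T(η,0) = 2sin(η) + 2sin(2η) + 2sin(3η). Each mode sin(nη) decays as exp(-2n²σ) on ℝ, so u(η,σ) = Σ c_n exp(-2n²σ) sin(nη) with c_1=2, c_2=2, c_3=2: u(η,σ) = 2exp(-2σ)sin(η) + 2exp(-8σ)sin(2η) + 2exp(-18σ)sin(3η).
Substituting back: T(s,t) = u(s + 2t, t).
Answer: T(s, t) = 2exp(-2t)sin(s + 2t) + 2exp(-8t)sin(2s + 4t) + 2exp(-18t)sin(3s + 6t)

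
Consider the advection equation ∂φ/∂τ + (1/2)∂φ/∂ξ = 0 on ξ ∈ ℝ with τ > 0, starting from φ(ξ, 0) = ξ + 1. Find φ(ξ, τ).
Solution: By method of characteristics (waves move right with speed 1/2):
Along characteristics ξ - (1/2)τ = const, φ is constant, so φ(ξ,τ) = f(ξ - (1/2)τ) with f = φ(·, 0).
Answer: φ(ξ, τ) = ξ - (1/2)τ + 1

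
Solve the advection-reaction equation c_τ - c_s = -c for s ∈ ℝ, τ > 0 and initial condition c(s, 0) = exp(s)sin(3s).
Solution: Substitute c = exp(s)u, i.e. u = exp(-s)c.
By the product rule, c_s = exp(s)(u_s + u), c_τ = exp(s)u_τ.
Substituting into the PDE and dividing by exp(s): u_τ - (u_s + u) = -u.
The lower-order terms cancel, leaving the standard advection equation u_τ - u_s = 0.
Initial data for u: u(s,0) = exp(-s)c(s,0) = sin(3s).
Solve for u:
  By method of characteristics (waves move left with speed 1):
  Along characteristics s + τ = const, u is constant, so u(s,τ) = f(s + τ) with f = u(·, 0).
Hence u(s,τ) = sin(3s + 3τ).
Transform back: c(s,τ) = exp(s)u(s,τ).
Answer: c(s, τ) = exp(s)sin(3s + 3τ)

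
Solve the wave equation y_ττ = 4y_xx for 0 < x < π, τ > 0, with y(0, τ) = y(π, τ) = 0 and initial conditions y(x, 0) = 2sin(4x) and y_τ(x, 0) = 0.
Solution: Using separation of variables y = X(x)T(τ):
Eigenfunctions: sin(nx), n = 1, 2, 3, ...
General solution: y(x, τ) = Σ [A_n cos(2n τ) + B_n sin(2n τ)] sin(nx)
From y(x,0) = 2sin(4x): A_4=2. From y_τ(x,0) = 0: all B_n = 0.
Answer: y(x, τ) = 2sin(4x)cos(8τ)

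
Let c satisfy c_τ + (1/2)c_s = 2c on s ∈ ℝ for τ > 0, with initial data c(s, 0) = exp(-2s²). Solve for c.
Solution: Substitute c = exp(2τ)u.
Then c_τ = exp(2τ)(u_τ + 2u), c_s = exp(2τ)u_s; substituting and dividing by exp(2τ), the lower-order terms cancel: u_τ + (1/2)u_s = 0 (standard advection equation).
Data for u: u(s,0) = c(s,0) = exp(-2s²).
By characteristics (ds/dτ = 1/2), u(s,τ) = f(s - (1/2)τ) with f = u(·, 0).
So u(s,τ) = exp(-2(s - τ/2)²), and c(s,τ) = exp(2τ)u(s,τ).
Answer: c(s, τ) = exp(2τ)exp(-2(s - τ/2)²)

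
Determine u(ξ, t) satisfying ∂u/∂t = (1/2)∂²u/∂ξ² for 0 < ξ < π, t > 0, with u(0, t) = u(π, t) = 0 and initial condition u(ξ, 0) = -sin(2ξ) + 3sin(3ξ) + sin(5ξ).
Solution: Separating variables: u = Σ c_n exp(-n²t/2) sin(nξ). From u(ξ,0) = -sin(2ξ) + 3sin(3ξ) + sin(5ξ): c_2=-1, c_3=3, c_5=1.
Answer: u(ξ, t) = -exp(-2t)sin(2ξ) + 3exp(-9t/2)sin(3ξ) + exp(-25t/2)sin(5ξ)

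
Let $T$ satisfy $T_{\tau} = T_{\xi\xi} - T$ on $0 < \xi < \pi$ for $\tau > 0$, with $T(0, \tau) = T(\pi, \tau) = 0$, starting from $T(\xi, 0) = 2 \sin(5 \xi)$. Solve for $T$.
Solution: Substitute $T = e^{-\tau}u$.
Then $T_{\tau} = e^{-\tau}(u_{\tau} - u)$, $T_{\xi\xi} = e^{-\tau}u_{\xi\xi}$; substituting and dividing by $e^{-\tau}$, the lower-order terms cancel: $u_{\tau} = u_{\xi\xi}$ (standard heat equation).
Data for $u$: $u(\xi,0) = T(\xi,0) = 2 \sin(5 \xi)$. The boundary conditions carry over: $u(0,\tau) = u(\pi,\tau) = 0$.
Separating variables: $u = \sum c_n e^{-n^2\tau} \sin(n\xi)$. From $u(\xi,0) = 2 \sin(5 \xi)$: $c_5=2$.
So $u(\xi,\tau) = 2 e^{-25 \tau} \sin(5 \xi)$, and $T(\xi,\tau) = e^{-\tau}u(\xi,\tau)$.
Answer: $T(\xi, \tau) = 2 e^{-26 \tau} \sin(5 \xi)$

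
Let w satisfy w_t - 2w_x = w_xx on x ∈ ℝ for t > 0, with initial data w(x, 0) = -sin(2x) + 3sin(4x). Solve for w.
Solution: Change to a moving frame: let η = x + 2t, σ = t and write w(x,t) = u(η,σ).
By the chain rule w_t = u_σ + 2u_η, w_x = u_η, w_xx = u_ηη.
Then w_t - 2w_x = u_σ: the advection term cancels and the PDE becomes the heat equation u_σ = u_ηη on η ∈ ℝ.
Initial data: u(η,0) = w(η,0) = -sin(2η) + 3sin(4η).
On η ∈ ℝ each mode satisfies (sin(nη))″ = -n² sin(nη), so exp(-n²σ) sin(nη) solves the heat equation; by superposition u(η,σ) = Σ c_n exp(-n²σ) sin(nη).
Reading off the coefficients: c_2=-1, c_4=3, so u(η,σ) = -exp(-4σ)sin(2η) + 3exp(-16σ)sin(4η).
Substituting back η = x + 2t, σ = t: w(x,t) = u(x + 2t, t).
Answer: w(x, t) = -exp(-4t)sin(4t + 2x) + 3exp(-16t)sin(8t + 4x)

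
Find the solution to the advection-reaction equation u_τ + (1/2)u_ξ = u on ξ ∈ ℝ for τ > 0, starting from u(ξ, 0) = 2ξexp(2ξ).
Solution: Substitute u = exp(2ξ)w, i.e. w = exp(-2ξ)u.
By the product rule, u_ξ = exp(2ξ)(w_ξ + 2w), u_τ = exp(2ξ)w_τ.
Substituting into the PDE and dividing by exp(2ξ): w_τ + (1/2)(w_ξ + 2w) = w.
The lower-order terms cancel, leaving the standard advection equation w_τ + (1/2)w_ξ = 0.
Initial data for w: w(ξ,0) = exp(-2ξ)u(ξ,0) = 2ξ.
Solve for w:
  By method of characteristics (waves move right with speed 1/2):
  Along characteristics ξ - (1/2)τ = const, w is constant, so w(ξ,τ) = f(ξ - (1/2)τ) with f = w(·, 0).
Hence w(ξ,τ) = 2ξ - τ.
Transform back: u(ξ,τ) = exp(2ξ)w(ξ,τ).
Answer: u(ξ, τ) = 2ξexp(2ξ) - τexp(2ξ)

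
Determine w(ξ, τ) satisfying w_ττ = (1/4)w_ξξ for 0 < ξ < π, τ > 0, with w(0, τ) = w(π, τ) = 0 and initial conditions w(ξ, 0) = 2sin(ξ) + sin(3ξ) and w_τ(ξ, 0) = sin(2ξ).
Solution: Separating variables: w = Σ [A_n cos(ω_n τ) + B_n sin(ω_n τ)] sin(nξ), ω_n = n/2. From ICs (B_n = velocity coefficient / ω_n): A_1=2, A_3=1, B_2=1.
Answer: w(ξ, τ) = 2sin(ξ)cos(τ/2) + sin(2ξ)sin(τ) + sin(3ξ)cos(3τ/2)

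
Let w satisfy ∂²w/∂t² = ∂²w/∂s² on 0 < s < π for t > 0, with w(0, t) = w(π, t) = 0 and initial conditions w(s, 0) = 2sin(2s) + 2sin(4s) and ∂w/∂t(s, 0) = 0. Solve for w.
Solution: Separating variables: w = Σ [A_n cos(ω_n t) + B_n sin(ω_n t)] sin(ns), ω_n = n. From ICs: A_2=2, A_4=2.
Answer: w(s, t) = 2sin(2s)cos(2t) + 2sin(4s)cos(4t)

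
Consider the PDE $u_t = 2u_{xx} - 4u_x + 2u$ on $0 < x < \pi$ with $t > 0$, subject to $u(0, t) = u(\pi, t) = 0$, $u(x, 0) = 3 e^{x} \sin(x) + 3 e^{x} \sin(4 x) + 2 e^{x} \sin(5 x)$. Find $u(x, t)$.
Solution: Substitute $u = e^{x}w$.
Then $u_x = e^{x}(w_x + w)$, $u_{xx} = e^{x}(w_{xx} + 2w_x + w)$, $u_t = e^{x}w_t$; substituting and dividing by $e^{x}$, the lower-order terms cancel: $w_t = 2w_{xx}$ (standard heat equation).
Data for $w$: $w(x,0) = e^{-x}u(x,0) = 3 \sin(x) + 3 \sin(4 x) + 2 \sin(5 x)$. The boundary conditions carry over: $w(0,t) = w(\pi,t) = 0$.
Separating variables: $w = \sum c_n e^{-2n^2t} \sin(nx)$. From $w(x,0) = 3 \sin(x) + 3 \sin(4 x) + 2 \sin(5 x)$: $c_1=3, c_4=3, c_5=2$.
So $w(x,t) = 3 e^{-2 t} \sin(x) + 3 e^{-32 t} \sin(4 x) + 2 e^{-50 t} \sin(5 x)$, and $u(x,t) = e^{x}w(x,t)$.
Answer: $u(x, t) = 3 e^{-2 t} e^{x} \sin(x) + 3 e^{-32 t} e^{x} \sin(4 x) + 2 e^{-50 t} e^{x} \sin(5 x)$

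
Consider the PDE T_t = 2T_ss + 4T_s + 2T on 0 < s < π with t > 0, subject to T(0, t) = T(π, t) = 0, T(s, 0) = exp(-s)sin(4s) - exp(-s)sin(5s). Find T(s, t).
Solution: Substitute T = exp(-s)u.
Then T_s = exp(-s)(u_s - u), T_ss = exp(-s)(u_ss - 2u_s + u), T_t = exp(-s)u_t; substituting and dividing by exp(-s), the lower-order terms cancel: u_t = 2u_ss (standard heat equation).
Data for u: u(s,0) = exp(s)T(s,0) = sin(4s) - sin(5s). The boundary conditions carry over: u(0,t) = u(π,t) = 0.
Separating variables: u = Σ c_n exp(-2n²t) sin(ns). From u(s,0) = sin(4s) - sin(5s): c_4=1, c_5=-1.
So u(s,t) = exp(-32t)sin(4s) - exp(-50t)sin(5s), and T(s,t) = exp(-s)u(s,t).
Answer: T(s, t) = exp(-s)exp(-32t)sin(4s) - exp(-s)exp(-50t)sin(5s)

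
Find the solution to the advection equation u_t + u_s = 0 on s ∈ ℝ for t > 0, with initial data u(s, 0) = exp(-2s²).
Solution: By characteristics (ds/dt = 1), u(s,t) = f(s - t) with f = u(·, 0).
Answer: u(s, t) = exp(-2(s - t)²)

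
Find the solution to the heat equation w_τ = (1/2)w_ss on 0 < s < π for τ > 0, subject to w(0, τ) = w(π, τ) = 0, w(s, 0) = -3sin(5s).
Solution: Using separation of variables w = X(s)T(τ):
Eigenfunctions: sin(ns), n = 1, 2, 3, ...
General solution: w(s, τ) = Σ c_n sin(ns) exp(-n² τ/2)
Matching w(s,0) = -3sin(5s) term by term: c_5=-3.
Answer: w(s, τ) = -3exp(-25τ/2)sin(5s)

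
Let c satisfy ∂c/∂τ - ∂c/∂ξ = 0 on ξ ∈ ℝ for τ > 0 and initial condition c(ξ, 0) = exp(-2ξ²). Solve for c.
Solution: By characteristics (dξ/dτ = -1), c(ξ,τ) = f(ξ + τ) with f = c(·, 0).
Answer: c(ξ, τ) = exp(-2(ξ + τ)²)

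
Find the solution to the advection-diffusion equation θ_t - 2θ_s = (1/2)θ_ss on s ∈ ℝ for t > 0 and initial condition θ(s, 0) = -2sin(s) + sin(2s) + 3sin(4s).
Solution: Change to a moving frame: let η = s + 2t, σ = t and write θ(s,t) = u(η,σ).
By the chain rule θ_t = u_σ + 2u_η, θ_s = u_η, θ_ss = u_ηη.
Then θ_t - 2θ_s = u_σ: the advection term cancels and the PDE becomes the heat equation u_σ = (1/2)u_ηη on η ∈ ℝ.
Initial data: u(η,0) = θ(η,0) = -2sin(η) + sin(2η) + 3sin(4η).
On η ∈ ℝ each mode satisfies (sin(nη))″ = -n² sin(nη), so exp(-n²σ/2) sin(nη) solves the heat equation; by superposition u(η,σ) = Σ c_n exp(-n²σ/2) sin(nη).
Reading off the coefficients: c_1=-2, c_2=1, c_4=3, so u(η,σ) = exp(-2σ)sin(2η) + 3exp(-8σ)sin(4η) - 2exp(-σ/2)sin(η).
Substituting back η = s + 2t, σ = t: θ(s,t) = u(s + 2t, t).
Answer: θ(s, t) = exp(-2t)sin(2s + 4t) + 3exp(-8t)sin(4s + 8t) - 2exp(-t/2)sin(s + 2t)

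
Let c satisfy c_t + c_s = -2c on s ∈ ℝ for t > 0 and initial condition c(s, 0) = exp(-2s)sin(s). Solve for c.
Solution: Substitute c = exp(-2s)u.
Then c_s = exp(-2s)(u_s - 2u), c_t = exp(-2s)u_t; substituting and dividing by exp(-2s), the lower-order terms cancel: u_t + u_s = 0 (standard advection equation).
Data for u: u(s,0) = exp(2s)c(s,0) = sin(s).
By characteristics (ds/dt = 1), u(s,t) = f(s - t) with f = u(·, 0).
So u(s,t) = sin(s - t), and c(s,t) = exp(-2s)u(s,t).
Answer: c(s, t) = exp(-2s)sin(s - t)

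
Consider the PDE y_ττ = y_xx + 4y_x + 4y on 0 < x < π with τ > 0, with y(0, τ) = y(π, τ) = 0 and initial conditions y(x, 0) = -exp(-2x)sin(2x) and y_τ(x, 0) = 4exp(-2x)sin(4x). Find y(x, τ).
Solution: Substitute y = exp(-2x)u.
Then y_x = exp(-2x)(u_x - 2u), y_xx = exp(-2x)(u_xx - 4u_x + 4u), y_ττ = exp(-2x)u_ττ; substituting and dividing by exp(-2x), the lower-order terms cancel: u_ττ = u_xx (standard wave equation).
Data for u: u(x,0) = exp(2x)y(x,0) = -sin(2x); u_τ(x,0) = exp(2x)y_τ(x,0) = 4sin(4x). The boundary conditions carry over: u(0,τ) = u(π,τ) = 0.
Separating variables: u = Σ [A_n cos(ω_n τ) + B_n sin(ω_n τ)] sin(nx), ω_n = n. From ICs (B_n = velocity coefficient / ω_n): A_2=-1, B_4=1.
So u(x,τ) = -sin(2x)cos(2τ) + sin(4x)sin(4τ), and y(x,τ) = exp(-2x)u(x,τ).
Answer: y(x, τ) = -exp(-2x)sin(2x)cos(2τ) + exp(-2x)sin(4x)sin(4τ)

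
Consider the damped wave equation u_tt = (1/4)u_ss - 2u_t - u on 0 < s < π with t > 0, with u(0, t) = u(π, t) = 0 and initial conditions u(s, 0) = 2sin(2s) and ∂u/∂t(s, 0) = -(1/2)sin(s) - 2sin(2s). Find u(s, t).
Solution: Substitute u = exp(-t)w, i.e. w = exp(t)u.
By the product rule, u_t = exp(-t)(w_t - w), u_tt = exp(-t)(w_tt - 2w_t + w), u_ss = exp(-t)w_ss.
Substituting into the PDE and dividing by exp(-t): w_tt - 2w_t + w = (1/4)w_ss - 2(w_t - w) - w.
The lower-order terms cancel, leaving the standard wave equation w_tt = (1/4)w_ss.
Initial data for w: w(s,0) = u(s,0) = 2sin(2s); w_t(s,0) = u_t(s,0) + u(s,0) = -(1/2)sin(s). The boundary conditions carry over: w(0,t) = w(π,t) = 0.
Solve for w:
  Using separation of variables w = X(s)T(t):
  Eigenfunctions: sin(ns), n = 1, 2, 3, ...
  General solution: w(s, t) = Σ [A_n cos(n t/2) + B_n sin(n t/2)] sin(ns)
  From w(s,0) = 2sin(2s): A_2=2. From w_t(s,0) = -(1/2)sin(s), using w_t(s,0) = Σ ω_n B_n sin(ns) with ω_n = n/2: B_1 = (-1/2)/(1/2) = -1.
Hence w(s,t) = -sin(s)sin(t/2) + 2sin(2s)cos(t).
Transform back: u(s,t) = exp(-t)w(s,t).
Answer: u(s, t) = -exp(-t)sin(s)sin(t/2) + 2exp(-t)sin(2s)cos(t)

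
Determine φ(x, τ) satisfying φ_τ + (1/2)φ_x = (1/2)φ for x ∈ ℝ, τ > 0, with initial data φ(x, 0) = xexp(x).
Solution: Substitute φ = exp(x)u.
Then φ_x = exp(x)(u_x + u), φ_τ = exp(x)u_τ; substituting and dividing by exp(x), the lower-order terms cancel: u_τ + (1/2)u_x = 0 (standard advection equation).
Data for u: u(x,0) = exp(-x)φ(x,0) = x.
By characteristics (dx/dτ = 1/2), u(x,τ) = f(x - (1/2)τ) with f = u(·, 0).
So u(x,τ) = x - (1/2)τ, and φ(x,τ) = exp(x)u(x,τ).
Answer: φ(x, τ) = xexp(x) - (1/2)τexp(x)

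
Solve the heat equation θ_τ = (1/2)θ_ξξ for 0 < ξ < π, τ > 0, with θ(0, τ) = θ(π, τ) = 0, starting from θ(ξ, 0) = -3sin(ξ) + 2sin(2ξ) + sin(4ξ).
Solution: Using separation of variables θ = X(ξ)G(τ):
Eigenfunctions: sin(nξ), n = 1, 2, 3, ...
General solution: θ(ξ, τ) = Σ c_n sin(nξ) exp(-n² τ/2)
Matching θ(ξ,0) = -3sin(ξ) + 2sin(2ξ) + sin(4ξ) term by term: c_1=-3, c_2=2, c_4=1.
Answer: θ(ξ, τ) = 2exp(-2τ)sin(2ξ) + exp(-8τ)sin(4ξ) - 3exp(-τ/2)sin(ξ)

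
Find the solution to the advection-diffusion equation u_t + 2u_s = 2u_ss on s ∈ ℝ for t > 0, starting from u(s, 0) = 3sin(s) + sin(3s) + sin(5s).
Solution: Change to a moving frame: let η = s - 2t, σ = t and write u(s,t) = w(η,σ).
By the chain rule u_t = w_σ - 2w_η, u_s = w_η, u_ss = w_ηη.
Then u_t + 2u_s = w_σ: the advection term cancels and the PDE becomes the heat equation w_σ = 2w_ηη on η ∈ ℝ.
Initial data: w(η,0) = u(η,0) = 3sin(η) + sin(3η) + sin(5η).
On η ∈ ℝ each mode satisfies (sin(nη))″ = -n² sin(nη), so exp(-2n²σ) sin(nη) solves the heat equation; by superposition w(η,σ) = Σ c_n exp(-2n²σ) sin(nη).
Reading off the coefficients: c_1=3, c_3=1, c_5=1, so w(η,σ) = 3exp(-2σ)sin(η) + exp(-18σ)sin(3η) + exp(-50σ)sin(5η).
Substituting back η = s - 2t, σ = t: u(s,t) = w(s - 2t, t).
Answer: u(s, t) = 3exp(-2t)sin(s - 2t) + exp(-18t)sin(3s - 6t) + exp(-50t)sin(5s - 10t)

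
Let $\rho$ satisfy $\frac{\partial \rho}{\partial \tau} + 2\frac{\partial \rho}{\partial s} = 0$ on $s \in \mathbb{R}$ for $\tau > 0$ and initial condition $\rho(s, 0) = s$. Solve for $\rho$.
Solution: By characteristics ($ds/d\tau = 2$), $\rho(s,\tau) = f(s - 2\tau)$ with $f = \rho( \cdot , 0)$.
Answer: $\rho(s, \tau) = -2 \tau + s$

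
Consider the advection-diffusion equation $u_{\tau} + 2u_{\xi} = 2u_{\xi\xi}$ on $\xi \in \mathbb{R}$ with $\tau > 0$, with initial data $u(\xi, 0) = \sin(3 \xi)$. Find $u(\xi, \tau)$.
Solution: Moving frame: $\eta = \xi - 2\tau$, $\sigma = \tau$, $u = w(\eta,\sigma)$, so $u_{\tau} = w_{\sigma} - 2w_{\eta}$ and $u_{\xi\xi} = w_{\eta\eta}$.
Hence $u_{\tau} + 2u_{\xi} = w_{\sigma}$ and the PDE becomes the heat equation $w_{\sigma} = 2w_{\eta\eta}$ on $\eta \in \mathbb{R}$.
Initial data: $w(\eta,0) = u(\eta,0) = \sin(3 \eta)$. Each mode $\sin(n\eta)$ decays as $e^{-2n^2\sigma}$ on $\mathbb{R}$, so $w(\eta,\sigma) = \sum c_n e^{-2n^2\sigma} \sin(n\eta)$ with $c_3=1$: $w(\eta,\sigma) = e^{-18 \sigma} \sin(3 \eta)$.
Substituting back: $u(\xi,\tau) = w(\xi - 2\tau, \tau)$.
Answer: $u(\xi, \tau) = - e^{-18 \tau} \sin(6 \tau - 3 \xi)$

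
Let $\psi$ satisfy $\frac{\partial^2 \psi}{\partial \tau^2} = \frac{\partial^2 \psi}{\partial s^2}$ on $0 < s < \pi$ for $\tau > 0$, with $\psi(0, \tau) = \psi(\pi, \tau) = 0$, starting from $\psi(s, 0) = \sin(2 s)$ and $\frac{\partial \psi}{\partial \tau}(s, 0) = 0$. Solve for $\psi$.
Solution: Using separation of variables $\psi = X(s)T(\tau)$:
Eigenfunctions: $\sin(ns)$, $n = 1, 2, 3, \ldots$
General solution: $\psi(s, \tau) = \sum [A_n \cos(n \tau) + B_n \sin(n \tau)] \sin(ns)$
From $\psi(s,0) = \sin(2 s)$: $A_2=1$. From $\psi_{\tau}(s,0) = 0$: all $B_n = 0$.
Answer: $\psi(s, \tau) = \sin(2 s) \cos(2 \tau)$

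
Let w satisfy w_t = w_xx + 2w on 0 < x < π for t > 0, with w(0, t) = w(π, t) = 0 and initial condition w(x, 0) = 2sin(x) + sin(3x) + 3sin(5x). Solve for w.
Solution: Substitute w = exp(2t)u, i.e. u = exp(-2t)w.
By the product rule, w_t = exp(2t)(u_t + 2u), w_xx = exp(2t)u_xx.
Substituting into the PDE and dividing by exp(2t): u_t + 2u = u_xx + 2u.
The lower-order terms cancel, leaving the standard heat equation u_t = u_xx.
Initial data for u: u(x,0) = w(x,0) = 2sin(x) + sin(3x) + 3sin(5x). The boundary conditions carry over: u(0,t) = u(π,t) = 0.
Solve for u:
  Using separation of variables u = X(x)T(t):
  Eigenfunctions: sin(nx), n = 1, 2, 3, ...
  General solution: u(x, t) = Σ c_n sin(nx) exp(-n² t)
  Matching u(x,0) = 2sin(x) + sin(3x) + 3sin(5x) term by term: c_1=2, c_3=1, c_5=3.
Hence u(x,t) = 2exp(-t)sin(x) + exp(-9t)sin(3x) + 3exp(-25t)sin(5x).
Transform back: w(x,t) = exp(2t)u(x,t).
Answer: w(x, t) = 2exp(t)sin(x) + exp(-7t)sin(3x) + 3exp(-23t)sin(5x)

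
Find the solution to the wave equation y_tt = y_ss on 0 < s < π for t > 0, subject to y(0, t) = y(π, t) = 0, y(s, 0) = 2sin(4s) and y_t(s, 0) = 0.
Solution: Using separation of variables y = X(s)T(t):
Eigenfunctions: sin(ns), n = 1, 2, 3, ...
General solution: y(s, t) = Σ [A_n cos(n t) + B_n sin(n t)] sin(ns)
From y(s,0) = 2sin(4s): A_4=2. From y_t(s,0) = 0: all B_n = 0.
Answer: y(s, t) = 2sin(4s)cos(4t)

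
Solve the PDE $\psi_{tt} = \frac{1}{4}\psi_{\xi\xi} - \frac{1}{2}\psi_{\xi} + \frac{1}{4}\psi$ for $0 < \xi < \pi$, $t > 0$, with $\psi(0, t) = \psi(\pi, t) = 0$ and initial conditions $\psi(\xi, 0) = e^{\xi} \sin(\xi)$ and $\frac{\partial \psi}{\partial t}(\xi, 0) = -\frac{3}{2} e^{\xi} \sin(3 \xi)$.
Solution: Substitute $\psi = e^{\xi}u$.
Then $\psi_{\xi} = e^{\xi}(u_{\xi} + u)$, $\psi_{\xi\xi} = e^{\xi}(u_{\xi\xi} + 2u_{\xi} + u)$, $\psi_{tt} = e^{\xi}u_{tt}$; substituting and dividing by $e^{\xi}$, the lower-order terms cancel: $u_{tt} = \frac{1}{4}u_{\xi\xi}$ (standard wave equation).
Data for $u$: $u(\xi,0) = e^{-\xi}\psi(\xi,0) = \sin(\xi)$; $u_t(\xi,0) = e^{-\xi}\psi_t(\xi,0) = -\frac{3}{2} \sin(3 \xi)$. The boundary conditions carry over: $u(0,t) = u(\pi,t) = 0$.
Separating variables: $u = \sum [A_n \cos(\omega_n t) + B_n \sin(\omega_n t)] \sin(n\xi)$, $\omega_n = n/2$. From ICs ($B_n$ = velocity coefficient / $\omega_n$): $A_1=1, B_3=-1$.
So $u(\xi,t) = - \sin(3 t/2) \sin(3 \xi) + \sin(\xi) \cos(t/2)$, and $\psi(\xi,t) = e^{\xi}u(\xi,t)$.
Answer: $\psi(\xi, t) = e^{\xi} \sin(\xi) \cos(t/2) -  e^{\xi} \sin(3 \xi) \sin(3 t/2)$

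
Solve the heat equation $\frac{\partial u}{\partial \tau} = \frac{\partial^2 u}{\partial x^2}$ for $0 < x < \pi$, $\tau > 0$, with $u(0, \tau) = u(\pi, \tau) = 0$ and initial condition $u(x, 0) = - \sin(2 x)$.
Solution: Separating variables: $u = \sum c_n e^{-n^2\tau} \sin(nx)$. From $u(x,0) = - \sin(2 x)$: $c_2=-1$.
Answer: $u(x, \tau) = - e^{-4 \tau} \sin(2 x)$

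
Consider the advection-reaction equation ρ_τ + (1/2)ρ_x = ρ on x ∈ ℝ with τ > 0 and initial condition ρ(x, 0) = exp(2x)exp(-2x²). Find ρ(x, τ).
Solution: Substitute ρ = exp(2x)u.
Then ρ_x = exp(2x)(u_x + 2u), ρ_τ = exp(2x)u_τ; substituting and dividing by exp(2x), the lower-order terms cancel: u_τ + (1/2)u_x = 0 (standard advection equation).
Data for u: u(x,0) = exp(-2x)ρ(x,0) = exp(-2x²).
By characteristics (dx/dτ = 1/2), u(x,τ) = f(x - (1/2)τ) with f = u(·, 0).
So u(x,τ) = exp(-2(x - τ/2)²), and ρ(x,τ) = exp(2x)u(x,τ).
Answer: ρ(x, τ) = exp(2x)exp(-2(x - τ/2)²)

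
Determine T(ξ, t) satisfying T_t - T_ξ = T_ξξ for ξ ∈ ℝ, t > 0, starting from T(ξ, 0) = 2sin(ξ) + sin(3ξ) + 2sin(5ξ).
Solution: Moving frame: η = ξ + t, σ = t, T = u(η,σ), so T_t = u_σ + u_η and T_ξξ = u_ηη.
Hence T_t - T_ξ = u_σ and the PDE becomes the heat equation u_σ = u_ηη on η ∈ ℝ.
Initial data: u(η,0) = T(η,0) = 2sin(η) + sin(3η) + 2sin(5η). Each mode sin(nη) decays as exp(-n²σ) on ℝ, so u(η,σ) = Σ c_n exp(-n²σ) sin(nη) with c_1=2, c_3=1, c_5=2: u(η,σ) = 2exp(-σ)sin(η) + exp(-9σ)sin(3η) + 2exp(-25σ)sin(5η).
Substituting back: T(ξ,t) = u(ξ + t, t).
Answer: T(ξ, t) = 2exp(-t)sin(t + ξ) + exp(-9t)sin(3t + 3ξ) + 2exp(-25t)sin(5t + 5ξ)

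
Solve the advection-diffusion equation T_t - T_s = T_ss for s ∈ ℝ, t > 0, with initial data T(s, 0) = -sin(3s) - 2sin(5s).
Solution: Change to a moving frame: let η = s + t, σ = t and write T(s,t) = u(η,σ).
By the chain rule T_t = u_σ + u_η, T_s = u_η, T_ss = u_ηη.
Then T_t - T_s = u_σ: the advection term cancels and the PDE becomes the heat equation u_σ = u_ηη on η ∈ ℝ.
Initial data: u(η,0) = T(η,0) = -sin(3η) - 2sin(5η).
On η ∈ ℝ each mode satisfies (sin(nη))″ = -n² sin(nη), so exp(-n²σ) sin(nη) solves the heat equation; by superposition u(η,σ) = Σ c_n exp(-n²σ) sin(nη).
Reading off the coefficients: c_3=-1, c_5=-2, so u(η,σ) = -exp(-9σ)sin(3η) - 2exp(-25σ)sin(5η).
Substituting back η = s + t, σ = t: T(s,t) = u(s + t, t).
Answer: T(s, t) = -exp(-9t)sin(3s + 3t) - 2exp(-25t)sin(5s + 5t)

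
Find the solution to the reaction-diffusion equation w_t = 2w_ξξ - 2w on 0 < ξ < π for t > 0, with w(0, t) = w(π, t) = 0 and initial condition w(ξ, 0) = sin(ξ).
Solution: Substitute w = exp(-2t)u, i.e. u = exp(2t)w.
By the product rule, w_t = exp(-2t)(u_t - 2u), w_ξξ = exp(-2t)u_ξξ.
Substituting into the PDE and dividing by exp(-2t): u_t - 2u = 2u_ξξ - 2u.
The lower-order terms cancel, leaving the standard heat equation u_t = 2u_ξξ.
Initial data for u: u(ξ,0) = w(ξ,0) = sin(ξ). The boundary conditions carry over: u(0,t) = u(π,t) = 0.
Solve for u:
  Using separation of variables u = X(ξ)T(t):
  Eigenfunctions: sin(nξ), n = 1, 2, 3, ...
  General solution: u(ξ, t) = Σ c_n sin(nξ) exp(-2n² t)
  Matching u(ξ,0) = sin(ξ) term by term: c_1=1.
Hence u(ξ,t) = exp(-2t)sin(ξ).
Transform back: w(ξ,t) = exp(-2t)u(ξ,t).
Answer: w(ξ, t) = exp(-4t)sin(ξ)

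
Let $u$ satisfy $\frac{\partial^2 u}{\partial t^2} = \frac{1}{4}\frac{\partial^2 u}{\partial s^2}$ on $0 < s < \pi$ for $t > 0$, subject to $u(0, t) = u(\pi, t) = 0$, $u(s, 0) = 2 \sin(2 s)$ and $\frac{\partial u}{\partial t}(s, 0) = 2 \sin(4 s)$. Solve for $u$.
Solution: Separating variables: $u = \sum [A_n \cos(\omega_n t) + B_n \sin(\omega_n t)] \sin(ns)$, $\omega_n = n/2$. From ICs ($B_n$ = velocity coefficient / $\omega_n$): $A_2=2, B_4=1$.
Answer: $u(s, t) = 2 \sin(2 s) \cos(t) + \sin(4 s) \sin(2 t)$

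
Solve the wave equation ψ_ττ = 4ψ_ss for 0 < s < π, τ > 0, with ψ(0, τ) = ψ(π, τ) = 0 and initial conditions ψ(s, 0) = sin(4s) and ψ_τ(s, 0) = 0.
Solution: Using separation of variables ψ = X(s)T(τ):
Eigenfunctions: sin(ns), n = 1, 2, 3, ...
General solution: ψ(s, τ) = Σ [A_n cos(2n τ) + B_n sin(2n τ)] sin(ns)
From ψ(s,0) = sin(4s): A_4=1. From ψ_τ(s,0) = 0: all B_n = 0.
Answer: ψ(s, τ) = sin(4s)cos(8τ)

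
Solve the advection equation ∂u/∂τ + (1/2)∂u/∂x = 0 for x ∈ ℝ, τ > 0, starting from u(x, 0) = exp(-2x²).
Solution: By method of characteristics (waves move right with speed 1/2):
Along characteristics x - (1/2)τ = const, u is constant, so u(x,τ) = f(x - (1/2)τ) with f = u(·, 0).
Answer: u(x, τ) = exp(-2(x - τ/2)²)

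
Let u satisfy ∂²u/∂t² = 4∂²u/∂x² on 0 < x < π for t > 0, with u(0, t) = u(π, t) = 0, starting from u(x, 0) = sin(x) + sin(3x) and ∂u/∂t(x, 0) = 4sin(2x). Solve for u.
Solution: Using separation of variables u = X(x)T(t):
Eigenfunctions: sin(nx), n = 1, 2, 3, ...
General solution: u(x, t) = Σ [A_n cos(2n t) + B_n sin(2n t)] sin(nx)
From u(x,0) = sin(x) + sin(3x): A_1=1, A_3=1. From u_t(x,0) = 4sin(2x), using u_t(x,0) = Σ ω_n B_n sin(nx) with ω_n = 2n: B_2 = 4/4 = 1.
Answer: u(x, t) = sin(4t)sin(2x) + sin(x)cos(2t) + sin(3x)cos(6t)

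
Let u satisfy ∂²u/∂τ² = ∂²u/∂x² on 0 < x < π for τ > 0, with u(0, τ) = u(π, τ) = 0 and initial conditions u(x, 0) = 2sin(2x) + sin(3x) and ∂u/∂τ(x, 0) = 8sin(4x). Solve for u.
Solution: Using separation of variables u = X(x)T(τ):
Eigenfunctions: sin(nx), n = 1, 2, 3, ...
General solution: u(x, τ) = Σ [A_n cos(n τ) + B_n sin(n τ)] sin(nx)
From u(x,0) = 2sin(2x) + sin(3x): A_2=2, A_3=1. From u_τ(x,0) = 8sin(4x), using u_τ(x,0) = Σ ω_n B_n sin(nx) with ω_n = n: B_4 = 8/4 = 2.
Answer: u(x, τ) = 2sin(2x)cos(2τ) + sin(3x)cos(3τ) + 2sin(4x)sin(4τ)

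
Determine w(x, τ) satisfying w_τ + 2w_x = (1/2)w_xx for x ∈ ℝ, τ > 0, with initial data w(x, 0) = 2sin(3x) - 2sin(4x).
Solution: Moving frame: η = x - 2τ, σ = τ, w = u(η,σ), so w_τ = u_σ - 2u_η and w_xx = u_ηη.
Hence w_τ + 2w_x = u_σ and the PDE becomes the heat equation u_σ = (1/2)u_ηη on η ∈ ℝ.
Initial data: u(η,0) = w(η,0) = 2sin(3η) - 2sin(4η). Each mode sin(nη) decays as exp(-n²σ/2) on ℝ, so u(η,σ) = Σ c_n exp(-n²σ/2) sin(nη) with c_3=2, c_4=-2: u(η,σ) = -2exp(-8σ)sin(4η) + 2exp(-9σ/2)sin(3η).
Substituting back: w(x,τ) = u(x - 2τ, τ).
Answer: w(x, τ) = -2exp(-8τ)sin(4x - 8τ) + 2exp(-9τ/2)sin(3x - 6τ)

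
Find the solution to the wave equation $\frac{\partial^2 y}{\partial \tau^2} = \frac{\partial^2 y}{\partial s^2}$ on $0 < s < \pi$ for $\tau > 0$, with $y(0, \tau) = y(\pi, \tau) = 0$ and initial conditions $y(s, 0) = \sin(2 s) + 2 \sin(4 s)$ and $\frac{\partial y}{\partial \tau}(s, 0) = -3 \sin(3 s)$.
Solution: Separating variables: $y = \sum [A_n \cos(\omega_n \tau) + B_n \sin(\omega_n \tau)] \sin(ns)$, $\omega_n = n$. From ICs ($B_n$ = velocity coefficient / $\omega_n$): $A_2=1, A_4=2, B_3=-1$.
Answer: $y(s, \tau) = - \sin(3 \tau) \sin(3 s) + \sin(2 s) \cos(2 \tau) + 2 \sin(4 s) \cos(4 \tau)$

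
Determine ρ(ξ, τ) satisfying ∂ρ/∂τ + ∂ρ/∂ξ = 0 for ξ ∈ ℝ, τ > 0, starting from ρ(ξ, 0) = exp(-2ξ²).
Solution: By characteristics (dξ/dτ = 1), ρ(ξ,τ) = f(ξ - τ) with f = ρ(·, 0).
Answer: ρ(ξ, τ) = exp(-2(ξ - τ)²)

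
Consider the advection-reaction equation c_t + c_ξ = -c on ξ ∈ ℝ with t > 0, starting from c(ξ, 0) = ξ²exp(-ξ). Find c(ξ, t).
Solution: Substitute c = exp(-ξ)u.
Then c_ξ = exp(-ξ)(u_ξ - u), c_t = exp(-ξ)u_t; substituting and dividing by exp(-ξ), the lower-order terms cancel: u_t + u_ξ = 0 (standard advection equation).
Data for u: u(ξ,0) = exp(ξ)c(ξ,0) = ξ².
By characteristics (dξ/dt = 1), u(ξ,t) = f(ξ - t) with f = u(·, 0).
So u(ξ,t) = t² - 2tξ + ξ², and c(ξ,t) = exp(-ξ)u(ξ,t).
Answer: c(ξ, t) = t²exp(-ξ) - 2tξexp(-ξ) + ξ²exp(-ξ)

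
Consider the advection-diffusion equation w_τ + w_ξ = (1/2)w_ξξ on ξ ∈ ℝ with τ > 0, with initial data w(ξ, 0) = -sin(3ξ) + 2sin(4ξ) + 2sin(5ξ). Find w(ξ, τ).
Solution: Change to a moving frame: let η = ξ - τ, σ = τ and write w(ξ,τ) = u(η,σ).
By the chain rule w_τ = u_σ - u_η, w_ξ = u_η, w_ξξ = u_ηη.
Then w_τ + w_ξ = u_σ: the advection term cancels and the PDE becomes the heat equation u_σ = (1/2)u_ηη on η ∈ ℝ.
Initial data: u(η,0) = w(η,0) = -sin(3η) + 2sin(4η) + 2sin(5η).
On η ∈ ℝ each mode satisfies (sin(nη))″ = -n² sin(nη), so exp(-n²σ/2) sin(nη) solves the heat equation; by superposition u(η,σ) = Σ c_n exp(-n²σ/2) sin(nη).
Reading off the coefficients: c_3=-1, c_4=2, c_5=2, so u(η,σ) = 2exp(-8σ)sin(4η) - exp(-9σ/2)sin(3η) + 2exp(-25σ/2)sin(5η).
Substituting back η = ξ - τ, σ = τ: w(ξ,τ) = u(ξ - τ, τ).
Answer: w(ξ, τ) = 2exp(-8τ)sin(4ξ - 4τ) - exp(-9τ/2)sin(3ξ - 3τ) + 2exp(-25τ/2)sin(5ξ - 5τ)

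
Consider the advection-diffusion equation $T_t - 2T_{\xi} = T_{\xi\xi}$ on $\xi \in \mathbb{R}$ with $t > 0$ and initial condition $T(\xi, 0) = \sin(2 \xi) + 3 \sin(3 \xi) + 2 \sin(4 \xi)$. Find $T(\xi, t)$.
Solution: Change to a moving frame: let $\eta = \xi + 2t$, $\sigma = t$ and write $T(\xi,t) = u(\eta,\sigma)$.
By the chain rule $T_t = u_{\sigma} + 2u_{\eta}$, $T_{\xi} = u_{\eta}$, $T_{\xi\xi} = u_{\eta\eta}$.
Then $T_t - 2T_{\xi} = u_{\sigma}$: the advection term cancels and the PDE becomes the heat equation $u_{\sigma} = u_{\eta\eta}$ on $\eta \in \mathbb{R}$.
Initial data: $u(\eta,0) = T(\eta,0) = \sin(2 \eta) + 3 \sin(3 \eta) + 2 \sin(4 \eta)$.
On $\eta \in \mathbb{R}$ each mode satisfies $(\sin(n\eta))'' = -n^2 \sin(n\eta)$, so $e^{-n^2\sigma} \sin(n\eta)$ solves the heat equation; by superposition $u(\eta,\sigma) = \sum c_n e^{-n^2\sigma} \sin(n\eta)$.
Reading off the coefficients: $c_2=1, c_3=3, c_4=2$, so $u(\eta,\sigma) = e^{-4 \sigma} \sin(2 \eta) + 3 e^{-9 \sigma} \sin(3 \eta) + 2 e^{-16 \sigma} \sin(4 \eta)$.
Substituting back $\eta = \xi + 2t$, $\sigma = t$: $T(\xi,t) = u(\xi + 2t, t)$.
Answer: $T(\xi, t) = e^{-4 t} \sin(2 \xi + 4 t) + 3 e^{-9 t} \sin(3 \xi + 6 t) + 2 e^{-16 t} \sin(4 \xi + 8 t)$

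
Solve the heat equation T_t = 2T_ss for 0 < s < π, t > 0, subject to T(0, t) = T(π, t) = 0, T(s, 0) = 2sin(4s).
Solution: Separating variables: T = Σ c_n exp(-2n²t) sin(ns). From T(s,0) = 2sin(4s): c_4=2.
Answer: T(s, t) = 2exp(-32t)sin(4s)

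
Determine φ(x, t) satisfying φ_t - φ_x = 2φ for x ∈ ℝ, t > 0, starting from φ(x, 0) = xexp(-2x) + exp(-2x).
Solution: Substitute φ = exp(-2x)u.
Then φ_x = exp(-2x)(u_x - 2u), φ_t = exp(-2x)u_t; substituting and dividing by exp(-2x), the lower-order terms cancel: u_t - u_x = 0 (standard advection equation).
Data for u: u(x,0) = exp(2x)φ(x,0) = x + 1.
By characteristics (dx/dt = -1), u(x,t) = f(x + t) with f = u(·, 0).
So u(x,t) = t + x + 1, and φ(x,t) = exp(-2x)u(x,t).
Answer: φ(x, t) = texp(-2x) + xexp(-2x) + exp(-2x)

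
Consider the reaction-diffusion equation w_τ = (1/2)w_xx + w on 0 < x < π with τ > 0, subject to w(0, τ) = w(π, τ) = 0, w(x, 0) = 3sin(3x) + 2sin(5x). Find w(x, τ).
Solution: Substitute w = exp(τ)u, i.e. u = exp(-τ)w.
By the product rule, w_τ = exp(τ)(u_τ + u), w_xx = exp(τ)u_xx.
Substituting into the PDE and dividing by exp(τ): u_τ + u = (1/2)u_xx + u.
The lower-order terms cancel, leaving the standard heat equation u_τ = (1/2)u_xx.
Initial data for u: u(x,0) = w(x,0) = 3sin(3x) + 2sin(5x). The boundary conditions carry over: u(0,τ) = u(π,τ) = 0.
Solve for u:
  Using separation of variables u = X(x)T(τ):
  Eigenfunctions: sin(nx), n = 1, 2, 3, ...
  General solution: u(x, τ) = Σ c_n sin(nx) exp(-n² τ/2)
  Matching u(x,0) = 3sin(3x) + 2sin(5x) term by term: c_3=3, c_5=2.
Hence u(x,τ) = 3exp(-9τ/2)sin(3x) + 2exp(-25τ/2)sin(5x).
Transform back: w(x,τ) = exp(τ)u(x,τ).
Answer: w(x, τ) = 3exp(-7τ/2)sin(3x) + 2exp(-23τ/2)sin(5x)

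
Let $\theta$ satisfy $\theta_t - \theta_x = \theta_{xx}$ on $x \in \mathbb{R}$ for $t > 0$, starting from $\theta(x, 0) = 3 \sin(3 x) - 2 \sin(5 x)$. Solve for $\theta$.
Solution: Change to a moving frame: let $\eta = x + t$, $\sigma = t$ and write $\theta(x,t) = u(\eta,\sigma)$.
By the chain rule $\theta_t = u_{\sigma} + u_{\eta}$, $\theta_x = u_{\eta}$, $\theta_{xx} = u_{\eta\eta}$.
Then $\theta_t - \theta_x = u_{\sigma}$: the advection term cancels and the PDE becomes the heat equation $u_{\sigma} = u_{\eta\eta}$ on $\eta \in \mathbb{R}$.
Initial data: $u(\eta,0) = \theta(\eta,0) = 3 \sin(3 \eta) - 2 \sin(5 \eta)$.
On $\eta \in \mathbb{R}$ each mode satisfies $(\sin(n\eta))'' = -n^2 \sin(n\eta)$, so $e^{-n^2\sigma} \sin(n\eta)$ solves the heat equation; by superposition $u(\eta,\sigma) = \sum c_n e^{-n^2\sigma} \sin(n\eta)$.
Reading off the coefficients: $c_3=3, c_5=-2$, so $u(\eta,\sigma) = 3 e^{-9 \sigma} \sin(3 \eta) - 2 e^{-25 \sigma} \sin(5 \eta)$.
Substituting back $\eta = x + t$, $\sigma = t$: $\theta(x,t) = u(x + t, t)$.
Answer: $\theta(x, t) = 3 e^{-9 t} \sin(3 t + 3 x) - 2 e^{-25 t} \sin(5 t + 5 x)$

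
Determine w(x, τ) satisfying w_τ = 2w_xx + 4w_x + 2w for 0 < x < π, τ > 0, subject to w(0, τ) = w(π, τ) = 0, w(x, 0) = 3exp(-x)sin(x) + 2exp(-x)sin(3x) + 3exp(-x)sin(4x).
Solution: Substitute w = exp(-x)u, i.e. u = exp(x)w.
By the product rule, w_x = exp(-x)(u_x - u), w_xx = exp(-x)(u_xx - 2u_x + u), w_τ = exp(-x)u_τ.
Substituting into the PDE and dividing by exp(-x): u_τ = 2(u_xx - 2u_x + u) + 4(u_x - u) + 2u.
The lower-order terms cancel, leaving the standard heat equation u_τ = 2u_xx.
Initial data for u: u(x,0) = exp(x)w(x,0) = 3sin(x) + 2sin(3x) + 3sin(4x). The boundary conditions carry over: u(0,τ) = u(π,τ) = 0.
Solve for u:
  Using separation of variables u = X(x)T(τ):
  Eigenfunctions: sin(nx), n = 1, 2, 3, ...
  General solution: u(x, τ) = Σ c_n sin(nx) exp(-2n² τ)
  Matching u(x,0) = 3sin(x) + 2sin(3x) + 3sin(4x) term by term: c_1=3, c_3=2, c_4=3.
Hence u(x,τ) = 3exp(-2τ)sin(x) + 2exp(-18τ)sin(3x) + 3exp(-32τ)sin(4x).
Transform back: w(x,τ) = exp(-x)u(x,τ).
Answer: w(x, τ) = 3exp(-x)exp(-2τ)sin(x) + 2exp(-x)exp(-18τ)sin(3x) + 3exp(-x)exp(-32τ)sin(4x)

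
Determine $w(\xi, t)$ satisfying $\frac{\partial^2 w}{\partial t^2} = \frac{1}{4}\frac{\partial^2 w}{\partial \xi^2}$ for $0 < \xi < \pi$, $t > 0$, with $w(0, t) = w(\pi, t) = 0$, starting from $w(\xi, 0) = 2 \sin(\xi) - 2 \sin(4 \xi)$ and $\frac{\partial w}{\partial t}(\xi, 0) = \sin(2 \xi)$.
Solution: Separating variables: $w = \sum [A_n \cos(\omega_n t) + B_n \sin(\omega_n t)] \sin(n\xi)$, $\omega_n = n/2$. From ICs ($B_n$ = velocity coefficient / $\omega_n$): $A_1=2, A_4=-2, B_2=1$.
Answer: $w(\xi, t) = 2 \sin(\xi) \cos(t/2) + \sin(2 \xi) \sin(t) - 2 \sin(4 \xi) \cos(2 t)$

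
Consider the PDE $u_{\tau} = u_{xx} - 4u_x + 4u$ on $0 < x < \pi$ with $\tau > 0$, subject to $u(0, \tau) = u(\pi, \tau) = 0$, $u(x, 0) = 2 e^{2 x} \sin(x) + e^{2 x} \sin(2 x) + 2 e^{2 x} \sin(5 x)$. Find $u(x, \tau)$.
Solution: Substitute $u = e^{2x}w$.
Then $u_x = e^{2x}(w_x + 2w)$, $u_{xx} = e^{2x}(w_{xx} + 4w_x + 4w)$, $u_{\tau} = e^{2x}w_{\tau}$; substituting and dividing by $e^{2x}$, the lower-order terms cancel: $w_{\tau} = w_{xx}$ (standard heat equation).
Data for $w$: $w(x,0) = e^{-2x}u(x,0) = 2 \sin(x) + \sin(2 x) + 2 \sin(5 x)$. The boundary conditions carry over: $w(0,\tau) = w(\pi,\tau) = 0$.
Separating variables: $w = \sum c_n e^{-n^2\tau} \sin(nx)$. From $w(x,0) = 2 \sin(x) + \sin(2 x) + 2 \sin(5 x)$: $c_1=2, c_2=1, c_5=2$.
So $w(x,\tau) = 2 e^{-\tau} \sin(x) + e^{-4 \tau} \sin(2 x) + 2 e^{-25 \tau} \sin(5 x)$, and $u(x,\tau) = e^{2x}w(x,\tau)$.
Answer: $u(x, \tau) = 2 e^{-\tau} e^{2 x} \sin(x) + e^{-4 \tau} e^{2 x} \sin(2 x) + 2 e^{-25 \tau} e^{2 x} \sin(5 x)$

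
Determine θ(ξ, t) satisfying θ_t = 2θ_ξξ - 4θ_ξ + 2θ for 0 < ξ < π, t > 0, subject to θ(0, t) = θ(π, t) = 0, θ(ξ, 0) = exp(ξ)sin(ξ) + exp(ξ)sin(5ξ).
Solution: Substitute θ = exp(ξ)u, i.e. u = exp(-ξ)θ.
By the product rule, θ_ξ = exp(ξ)(u_ξ + u), θ_ξξ = exp(ξ)(u_ξξ + 2u_ξ + u), θ_t = exp(ξ)u_t.
Substituting into the PDE and dividing by exp(ξ): u_t = 2(u_ξξ + 2u_ξ + u) - 4(u_ξ + u) + 2u.
The lower-order terms cancel, leaving the standard heat equation u_t = 2u_ξξ.
Initial data for u: u(ξ,0) = exp(-ξ)θ(ξ,0) = sin(ξ) + sin(5ξ). The boundary conditions carry over: u(0,t) = u(π,t) = 0.
Solve for u:
  Using separation of variables u = X(ξ)G(t):
  Eigenfunctions: sin(nξ), n = 1, 2, 3, ...
  General solution: u(ξ, t) = Σ c_n sin(nξ) exp(-2n² t)
  Matching u(ξ,0) = sin(ξ) + sin(5ξ) term by term: c_1=1, c_5=1.
Hence u(ξ,t) = exp(-2t)sin(ξ) + exp(-50t)sin(5ξ).
Transform back: θ(ξ,t) = exp(ξ)u(ξ,t).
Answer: θ(ξ, t) = exp(-2t)exp(ξ)sin(ξ) + exp(-50t)exp(ξ)sin(5ξ)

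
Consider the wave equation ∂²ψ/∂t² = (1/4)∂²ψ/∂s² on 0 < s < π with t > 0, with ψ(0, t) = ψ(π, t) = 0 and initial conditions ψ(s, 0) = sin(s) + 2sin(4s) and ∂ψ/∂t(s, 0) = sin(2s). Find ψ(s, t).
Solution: Using separation of variables ψ = X(s)T(t):
Eigenfunctions: sin(ns), n = 1, 2, 3, ...
General solution: ψ(s, t) = Σ [A_n cos(n t/2) + B_n sin(n t/2)] sin(ns)
From ψ(s,0) = sin(s) + 2sin(4s): A_1=1, A_4=2. From ψ_t(s,0) = sin(2s), using ψ_t(s,0) = Σ ω_n B_n sin(ns) with ω_n = n/2: B_2 = 1/1 = 1.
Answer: ψ(s, t) = sin(s)cos(t/2) + sin(2s)sin(t) + 2sin(4s)cos(2t)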